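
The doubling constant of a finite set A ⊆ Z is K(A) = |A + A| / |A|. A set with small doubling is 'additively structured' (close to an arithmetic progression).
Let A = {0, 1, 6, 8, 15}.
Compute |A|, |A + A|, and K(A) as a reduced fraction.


|A| = 5.
Compute A + A by enumerating all 25 pairs.
A + A = {0, 1, 2, 6, 7, 8, 9, 12, 14, 15, 16, 21, 23, 30}, so |A + A| = 14.
K = |A + A| / |A| = 14/5 (already in lowest terms) ≈ 2.8000.
Reference: AP of size 5 gives K = 9/5 ≈ 1.8000; a fully generic set of size 5 gives K ≈ 3.0000.

|A| = 5, |A + A| = 14, K = 14/5.


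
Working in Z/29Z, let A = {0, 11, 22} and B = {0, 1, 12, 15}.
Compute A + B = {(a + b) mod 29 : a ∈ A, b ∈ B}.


Work in Z/29Z: reduce every sum a + b modulo 29.
Enumerate all 12 pairs:
a = 0: 0+0=0, 0+1=1, 0+12=12, 0+15=15
a = 11: 11+0=11, 11+1=12, 11+12=23, 11+15=26
a = 22: 22+0=22, 22+1=23, 22+12=5, 22+15=8
Distinct residues collected: {0, 1, 5, 8, 11, 12, 15, 22, 23, 26}
|A + B| = 10 (out of 29 total residues).

A + B = {0, 1, 5, 8, 11, 12, 15, 22, 23, 26}


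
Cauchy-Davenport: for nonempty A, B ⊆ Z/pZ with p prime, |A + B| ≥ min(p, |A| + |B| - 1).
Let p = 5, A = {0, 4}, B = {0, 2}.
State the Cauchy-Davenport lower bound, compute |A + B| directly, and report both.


Cauchy-Davenport: |A + B| ≥ min(p, |A| + |B| - 1) for A, B nonempty in Z/pZ.
|A| = 2, |B| = 2, p = 5.
CD lower bound = min(5, 2 + 2 - 1) = min(5, 3) = 3.
Compute A + B mod 5 directly:
a = 0: 0+0=0, 0+2=2
a = 4: 4+0=4, 4+2=1
A + B = {0, 1, 2, 4}, so |A + B| = 4.
Verify: 4 ≥ 3? Yes ✓.

CD lower bound = 3, actual |A + B| = 4.


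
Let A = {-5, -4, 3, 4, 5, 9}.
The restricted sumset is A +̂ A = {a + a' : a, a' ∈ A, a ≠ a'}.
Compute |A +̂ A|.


Restricted sumset: A +̂ A = {a + a' : a ∈ A, a' ∈ A, a ≠ a'}.
Equivalently, take A + A and drop any sum 2a that is achievable ONLY as a + a for a ∈ A (i.e. sums representable only with equal summands).
Enumerate pairs (a, a') with a < a' (symmetric, so each unordered pair gives one sum; this covers all a ≠ a'):
  -5 + -4 = -9
  -5 + 3 = -2
  -5 + 4 = -1
  -5 + 5 = 0
  -5 + 9 = 4
  -4 + 3 = -1
  -4 + 4 = 0
  -4 + 5 = 1
  -4 + 9 = 5
  3 + 4 = 7
  3 + 5 = 8
  3 + 9 = 12
  4 + 5 = 9
  4 + 9 = 13
  5 + 9 = 14
Collected distinct sums: {-9, -2, -1, 0, 1, 4, 5, 7, 8, 9, 12, 13, 14}
|A +̂ A| = 13
(Reference bound: |A +̂ A| ≥ 2|A| - 3 for |A| ≥ 2, with |A| = 6 giving ≥ 9.)

|A +̂ A| = 13


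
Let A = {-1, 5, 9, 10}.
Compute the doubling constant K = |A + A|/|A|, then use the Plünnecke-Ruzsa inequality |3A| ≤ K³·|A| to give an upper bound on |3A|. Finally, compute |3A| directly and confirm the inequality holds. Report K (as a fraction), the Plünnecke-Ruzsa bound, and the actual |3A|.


|A| = 4.
Step 1: Compute A + A by enumerating all 16 pairs.
A + A = {-2, 4, 8, 9, 10, 14, 15, 18, 19, 20}, so |A + A| = 10.
Step 2: Doubling constant K = |A + A|/|A| = 10/4 = 10/4 ≈ 2.5000.
Step 3: Plünnecke-Ruzsa gives |3A| ≤ K³·|A| = (2.5000)³ · 4 ≈ 62.5000.
Step 4: Compute 3A = A + A + A directly by enumerating all triples (a,b,c) ∈ A³; |3A| = 19.
Step 5: Check 19 ≤ 62.5000? Yes ✓.

K = 10/4, Plünnecke-Ruzsa bound K³|A| ≈ 62.5000, |3A| = 19, inequality holds.


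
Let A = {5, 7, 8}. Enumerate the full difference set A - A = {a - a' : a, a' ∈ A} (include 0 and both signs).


A - A = {a - a' : a, a' ∈ A}.
Compute a - a' for each ordered pair (a, a'):
a = 5: 5-5=0, 5-7=-2, 5-8=-3
a = 7: 7-5=2, 7-7=0, 7-8=-1
a = 8: 8-5=3, 8-7=1, 8-8=0
Collecting distinct values (and noting 0 appears from a-a):
A - A = {-3, -2, -1, 0, 1, 2, 3}
|A - A| = 7

A - A = {-3, -2, -1, 0, 1, 2, 3}


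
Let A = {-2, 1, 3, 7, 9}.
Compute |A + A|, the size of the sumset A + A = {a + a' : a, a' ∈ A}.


A + A = {a + a' : a, a' ∈ A}; |A| = 5.
General bounds: 2|A| - 1 ≤ |A + A| ≤ |A|(|A|+1)/2, i.e. 9 ≤ |A + A| ≤ 15.
Lower bound 2|A|-1 is attained iff A is an arithmetic progression.
Enumerate sums a + a' for a ≤ a' (symmetric, so this suffices):
a = -2: -2+-2=-4, -2+1=-1, -2+3=1, -2+7=5, -2+9=7
a = 1: 1+1=2, 1+3=4, 1+7=8, 1+9=10
a = 3: 3+3=6, 3+7=10, 3+9=12
a = 7: 7+7=14, 7+9=16
a = 9: 9+9=18
Distinct sums: {-4, -1, 1, 2, 4, 5, 6, 7, 8, 10, 12, 14, 16, 18}
|A + A| = 14

|A + A| = 14


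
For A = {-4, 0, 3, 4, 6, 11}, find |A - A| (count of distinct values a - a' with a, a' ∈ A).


A - A = {a - a' : a, a' ∈ A}; |A| = 6.
Bounds: 2|A|-1 ≤ |A - A| ≤ |A|² - |A| + 1, i.e. 11 ≤ |A - A| ≤ 31.
Note: 0 ∈ A - A always (from a - a). The set is symmetric: if d ∈ A - A then -d ∈ A - A.
Enumerate nonzero differences d = a - a' with a > a' (then include -d):
Positive differences: {1, 2, 3, 4, 5, 6, 7, 8, 10, 11, 15}
Full difference set: {0} ∪ (positive diffs) ∪ (negative diffs).
|A - A| = 1 + 2·11 = 23 (matches direct enumeration: 23).

|A - A| = 23


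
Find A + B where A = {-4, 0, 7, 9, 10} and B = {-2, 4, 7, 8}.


A + B = {a + b : a ∈ A, b ∈ B}.
Enumerate all |A|·|B| = 5·4 = 20 pairs (a, b) and collect distinct sums.
a = -4: -4+-2=-6, -4+4=0, -4+7=3, -4+8=4
a = 0: 0+-2=-2, 0+4=4, 0+7=7, 0+8=8
a = 7: 7+-2=5, 7+4=11, 7+7=14, 7+8=15
a = 9: 9+-2=7, 9+4=13, 9+7=16, 9+8=17
a = 10: 10+-2=8, 10+4=14, 10+7=17, 10+8=18
Collecting distinct sums: A + B = {-6, -2, 0, 3, 4, 5, 7, 8, 11, 13, 14, 15, 16, 17, 18}
|A + B| = 15

A + B = {-6, -2, 0, 3, 4, 5, 7, 8, 11, 13, 14, 15, 16, 17, 18}


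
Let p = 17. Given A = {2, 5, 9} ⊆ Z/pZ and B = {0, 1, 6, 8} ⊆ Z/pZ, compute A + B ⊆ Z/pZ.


Work in Z/17Z: reduce every sum a + b modulo 17.
Enumerate all 12 pairs:
a = 2: 2+0=2, 2+1=3, 2+6=8, 2+8=10
a = 5: 5+0=5, 5+1=6, 5+6=11, 5+8=13
a = 9: 9+0=9, 9+1=10, 9+6=15, 9+8=0
Distinct residues collected: {0, 2, 3, 5, 6, 8, 9, 10, 11, 13, 15}
|A + B| = 11 (out of 17 total residues).

A + B = {0, 2, 3, 5, 6, 8, 9, 10, 11, 13, 15}


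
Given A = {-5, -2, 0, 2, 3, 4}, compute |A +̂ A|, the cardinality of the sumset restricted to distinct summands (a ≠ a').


Restricted sumset: A +̂ A = {a + a' : a ∈ A, a' ∈ A, a ≠ a'}.
Equivalently, take A + A and drop any sum 2a that is achievable ONLY as a + a for a ∈ A (i.e. sums representable only with equal summands).
Enumerate pairs (a, a') with a < a' (symmetric, so each unordered pair gives one sum; this covers all a ≠ a'):
  -5 + -2 = -7
  -5 + 0 = -5
  -5 + 2 = -3
  -5 + 3 = -2
  -5 + 4 = -1
  -2 + 0 = -2
  -2 + 2 = 0
  -2 + 3 = 1
  -2 + 4 = 2
  0 + 2 = 2
  0 + 3 = 3
  0 + 4 = 4
  2 + 3 = 5
  2 + 4 = 6
  3 + 4 = 7
Collected distinct sums: {-7, -5, -3, -2, -1, 0, 1, 2, 3, 4, 5, 6, 7}
|A +̂ A| = 13
(Reference bound: |A +̂ A| ≥ 2|A| - 3 for |A| ≥ 2, with |A| = 6 giving ≥ 9.)

|A +̂ A| = 13


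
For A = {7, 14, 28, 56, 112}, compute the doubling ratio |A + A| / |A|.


|A| = 5.
Compute A + A by enumerating all 25 pairs.
A + A = {14, 21, 28, 35, 42, 56, 63, 70, 84, 112, 119, 126, 140, 168, 224}, so |A + A| = 15.
K = |A + A| / |A| = 15/5 = 3/1 ≈ 3.0000.
Reference: AP of size 5 gives K = 9/5 ≈ 1.8000; a fully generic set of size 5 gives K ≈ 3.0000.

|A| = 5, |A + A| = 15, K = 15/5 = 3/1.


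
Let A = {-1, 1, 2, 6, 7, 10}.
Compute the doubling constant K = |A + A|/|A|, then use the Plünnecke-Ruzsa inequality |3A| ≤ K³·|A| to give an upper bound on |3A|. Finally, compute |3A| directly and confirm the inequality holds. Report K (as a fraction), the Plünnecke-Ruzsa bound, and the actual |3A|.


|A| = 6.
Step 1: Compute A + A by enumerating all 36 pairs.
A + A = {-2, 0, 1, 2, 3, 4, 5, 6, 7, 8, 9, 11, 12, 13, 14, 16, 17, 20}, so |A + A| = 18.
Step 2: Doubling constant K = |A + A|/|A| = 18/6 = 18/6 ≈ 3.0000.
Step 3: Plünnecke-Ruzsa gives |3A| ≤ K³·|A| = (3.0000)³ · 6 ≈ 162.0000.
Step 4: Compute 3A = A + A + A directly by enumerating all triples (a,b,c) ∈ A³; |3A| = 30.
Step 5: Check 30 ≤ 162.0000? Yes ✓.

K = 18/6, Plünnecke-Ruzsa bound K³|A| ≈ 162.0000, |3A| = 30, inequality holds.


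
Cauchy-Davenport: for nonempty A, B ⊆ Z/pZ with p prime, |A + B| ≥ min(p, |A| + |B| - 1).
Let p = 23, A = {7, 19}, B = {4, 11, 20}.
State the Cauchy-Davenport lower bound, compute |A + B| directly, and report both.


Cauchy-Davenport: |A + B| ≥ min(p, |A| + |B| - 1) for A, B nonempty in Z/pZ.
|A| = 2, |B| = 3, p = 23.
CD lower bound = min(23, 2 + 3 - 1) = min(23, 4) = 4.
Compute A + B mod 23 directly:
a = 7: 7+4=11, 7+11=18, 7+20=4
a = 19: 19+4=0, 19+11=7, 19+20=16
A + B = {0, 4, 7, 11, 16, 18}, so |A + B| = 6.
Verify: 6 ≥ 4? Yes ✓.

CD lower bound = 4, actual |A + B| = 6.


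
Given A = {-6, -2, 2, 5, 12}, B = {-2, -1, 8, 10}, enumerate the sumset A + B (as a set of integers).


A + B = {a + b : a ∈ A, b ∈ B}.
Enumerate all |A|·|B| = 5·4 = 20 pairs (a, b) and collect distinct sums.
a = -6: -6+-2=-8, -6+-1=-7, -6+8=2, -6+10=4
a = -2: -2+-2=-4, -2+-1=-3, -2+8=6, -2+10=8
a = 2: 2+-2=0, 2+-1=1, 2+8=10, 2+10=12
a = 5: 5+-2=3, 5+-1=4, 5+8=13, 5+10=15
a = 12: 12+-2=10, 12+-1=11, 12+8=20, 12+10=22
Collecting distinct sums: A + B = {-8, -7, -4, -3, 0, 1, 2, 3, 4, 6, 8, 10, 11, 12, 13, 15, 20, 22}
|A + B| = 18

A + B = {-8, -7, -4, -3, 0, 1, 2, 3, 4, 6, 8, 10, 11, 12, 13, 15, 20, 22}


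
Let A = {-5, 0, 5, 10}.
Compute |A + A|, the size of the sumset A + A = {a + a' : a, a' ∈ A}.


A + A = {a + a' : a, a' ∈ A}; |A| = 4.
General bounds: 2|A| - 1 ≤ |A + A| ≤ |A|(|A|+1)/2, i.e. 7 ≤ |A + A| ≤ 10.
Lower bound 2|A|-1 is attained iff A is an arithmetic progression.
Enumerate sums a + a' for a ≤ a' (symmetric, so this suffices):
a = -5: -5+-5=-10, -5+0=-5, -5+5=0, -5+10=5
a = 0: 0+0=0, 0+5=5, 0+10=10
a = 5: 5+5=10, 5+10=15
a = 10: 10+10=20
Distinct sums: {-10, -5, 0, 5, 10, 15, 20}
|A + A| = 7

|A + A| = 7


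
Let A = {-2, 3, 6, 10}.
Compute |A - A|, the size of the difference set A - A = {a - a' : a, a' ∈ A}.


A - A = {a - a' : a, a' ∈ A}; |A| = 4.
Bounds: 2|A|-1 ≤ |A - A| ≤ |A|² - |A| + 1, i.e. 7 ≤ |A - A| ≤ 13.
Note: 0 ∈ A - A always (from a - a). The set is symmetric: if d ∈ A - A then -d ∈ A - A.
Enumerate nonzero differences d = a - a' with a > a' (then include -d):
Positive differences: {3, 4, 5, 7, 8, 12}
Full difference set: {0} ∪ (positive diffs) ∪ (negative diffs).
|A - A| = 1 + 2·6 = 13 (matches direct enumeration: 13).

|A - A| = 13


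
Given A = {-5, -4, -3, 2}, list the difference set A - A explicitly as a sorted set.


A - A = {a - a' : a, a' ∈ A}.
Compute a - a' for each ordered pair (a, a'):
a = -5: -5--5=0, -5--4=-1, -5--3=-2, -5-2=-7
a = -4: -4--5=1, -4--4=0, -4--3=-1, -4-2=-6
a = -3: -3--5=2, -3--4=1, -3--3=0, -3-2=-5
a = 2: 2--5=7, 2--4=6, 2--3=5, 2-2=0
Collecting distinct values (and noting 0 appears from a-a):
A - A = {-7, -6, -5, -2, -1, 0, 1, 2, 5, 6, 7}
|A - A| = 11

A - A = {-7, -6, -5, -2, -1, 0, 1, 2, 5, 6, 7}


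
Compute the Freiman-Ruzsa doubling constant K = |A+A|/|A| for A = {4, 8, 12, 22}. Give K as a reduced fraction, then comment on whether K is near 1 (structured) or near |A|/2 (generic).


|A| = 4.
Compute A + A by enumerating all 16 pairs.
A + A = {8, 12, 16, 20, 24, 26, 30, 34, 44}, so |A + A| = 9.
K = |A + A| / |A| = 9/4 (already in lowest terms) ≈ 2.2500.
Reference: AP of size 4 gives K = 7/4 ≈ 1.7500; a fully generic set of size 4 gives K ≈ 2.5000.

|A| = 4, |A + A| = 9, K = 9/4.


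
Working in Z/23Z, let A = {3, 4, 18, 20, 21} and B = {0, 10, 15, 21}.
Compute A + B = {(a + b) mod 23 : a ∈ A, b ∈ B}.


Work in Z/23Z: reduce every sum a + b modulo 23.
Enumerate all 20 pairs:
a = 3: 3+0=3, 3+10=13, 3+15=18, 3+21=1
a = 4: 4+0=4, 4+10=14, 4+15=19, 4+21=2
a = 18: 18+0=18, 18+10=5, 18+15=10, 18+21=16
a = 20: 20+0=20, 20+10=7, 20+15=12, 20+21=18
a = 21: 21+0=21, 21+10=8, 21+15=13, 21+21=19
Distinct residues collected: {1, 2, 3, 4, 5, 7, 8, 10, 12, 13, 14, 16, 18, 19, 20, 21}
|A + B| = 16 (out of 23 total residues).

A + B = {1, 2, 3, 4, 5, 7, 8, 10, 12, 13, 14, 16, 18, 19, 20, 21}


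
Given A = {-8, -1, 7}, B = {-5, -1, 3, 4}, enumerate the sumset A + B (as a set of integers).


A + B = {a + b : a ∈ A, b ∈ B}.
Enumerate all |A|·|B| = 3·4 = 12 pairs (a, b) and collect distinct sums.
a = -8: -8+-5=-13, -8+-1=-9, -8+3=-5, -8+4=-4
a = -1: -1+-5=-6, -1+-1=-2, -1+3=2, -1+4=3
a = 7: 7+-5=2, 7+-1=6, 7+3=10, 7+4=11
Collecting distinct sums: A + B = {-13, -9, -6, -5, -4, -2, 2, 3, 6, 10, 11}
|A + B| = 11

A + B = {-13, -9, -6, -5, -4, -2, 2, 3, 6, 10, 11}


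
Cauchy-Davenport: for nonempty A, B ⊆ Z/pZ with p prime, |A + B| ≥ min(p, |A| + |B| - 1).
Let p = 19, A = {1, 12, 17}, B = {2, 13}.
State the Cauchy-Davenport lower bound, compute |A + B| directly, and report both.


Cauchy-Davenport: |A + B| ≥ min(p, |A| + |B| - 1) for A, B nonempty in Z/pZ.
|A| = 3, |B| = 2, p = 19.
CD lower bound = min(19, 3 + 2 - 1) = min(19, 4) = 4.
Compute A + B mod 19 directly:
a = 1: 1+2=3, 1+13=14
a = 12: 12+2=14, 12+13=6
a = 17: 17+2=0, 17+13=11
A + B = {0, 3, 6, 11, 14}, so |A + B| = 5.
Verify: 5 ≥ 4? Yes ✓.

CD lower bound = 4, actual |A + B| = 5.


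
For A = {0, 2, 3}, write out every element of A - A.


A - A = {a - a' : a, a' ∈ A}.
Compute a - a' for each ordered pair (a, a'):
a = 0: 0-0=0, 0-2=-2, 0-3=-3
a = 2: 2-0=2, 2-2=0, 2-3=-1
a = 3: 3-0=3, 3-2=1, 3-3=0
Collecting distinct values (and noting 0 appears from a-a):
A - A = {-3, -2, -1, 0, 1, 2, 3}
|A - A| = 7

A - A = {-3, -2, -1, 0, 1, 2, 3}


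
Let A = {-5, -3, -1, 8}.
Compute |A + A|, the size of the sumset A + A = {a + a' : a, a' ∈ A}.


A + A = {a + a' : a, a' ∈ A}; |A| = 4.
General bounds: 2|A| - 1 ≤ |A + A| ≤ |A|(|A|+1)/2, i.e. 7 ≤ |A + A| ≤ 10.
Lower bound 2|A|-1 is attained iff A is an arithmetic progression.
Enumerate sums a + a' for a ≤ a' (symmetric, so this suffices):
a = -5: -5+-5=-10, -5+-3=-8, -5+-1=-6, -5+8=3
a = -3: -3+-3=-6, -3+-1=-4, -3+8=5
a = -1: -1+-1=-2, -1+8=7
a = 8: 8+8=16
Distinct sums: {-10, -8, -6, -4, -2, 3, 5, 7, 16}
|A + A| = 9

|A + A| = 9


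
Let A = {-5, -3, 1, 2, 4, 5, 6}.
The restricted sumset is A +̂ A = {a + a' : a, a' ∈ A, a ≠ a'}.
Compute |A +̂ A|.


Restricted sumset: A +̂ A = {a + a' : a ∈ A, a' ∈ A, a ≠ a'}.
Equivalently, take A + A and drop any sum 2a that is achievable ONLY as a + a for a ∈ A (i.e. sums representable only with equal summands).
Enumerate pairs (a, a') with a < a' (symmetric, so each unordered pair gives one sum; this covers all a ≠ a'):
  -5 + -3 = -8
  -5 + 1 = -4
  -5 + 2 = -3
  -5 + 4 = -1
  -5 + 5 = 0
  -5 + 6 = 1
  -3 + 1 = -2
  -3 + 2 = -1
  -3 + 4 = 1
  -3 + 5 = 2
  -3 + 6 = 3
  1 + 2 = 3
  1 + 4 = 5
  1 + 5 = 6
  1 + 6 = 7
  2 + 4 = 6
  2 + 5 = 7
  2 + 6 = 8
  4 + 5 = 9
  4 + 6 = 10
  5 + 6 = 11
Collected distinct sums: {-8, -4, -3, -2, -1, 0, 1, 2, 3, 5, 6, 7, 8, 9, 10, 11}
|A +̂ A| = 16
(Reference bound: |A +̂ A| ≥ 2|A| - 3 for |A| ≥ 2, with |A| = 7 giving ≥ 11.)

|A +̂ A| = 16


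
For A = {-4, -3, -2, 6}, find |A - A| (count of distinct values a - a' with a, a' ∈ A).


A - A = {a - a' : a, a' ∈ A}; |A| = 4.
Bounds: 2|A|-1 ≤ |A - A| ≤ |A|² - |A| + 1, i.e. 7 ≤ |A - A| ≤ 13.
Note: 0 ∈ A - A always (from a - a). The set is symmetric: if d ∈ A - A then -d ∈ A - A.
Enumerate nonzero differences d = a - a' with a > a' (then include -d):
Positive differences: {1, 2, 8, 9, 10}
Full difference set: {0} ∪ (positive diffs) ∪ (negative diffs).
|A - A| = 1 + 2·5 = 11 (matches direct enumeration: 11).

|A - A| = 11


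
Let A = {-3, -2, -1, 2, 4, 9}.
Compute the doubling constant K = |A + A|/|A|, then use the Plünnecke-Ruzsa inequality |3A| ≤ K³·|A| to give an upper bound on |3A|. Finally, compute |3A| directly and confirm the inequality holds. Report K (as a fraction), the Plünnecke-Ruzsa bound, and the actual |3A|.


|A| = 6.
Step 1: Compute A + A by enumerating all 36 pairs.
A + A = {-6, -5, -4, -3, -2, -1, 0, 1, 2, 3, 4, 6, 7, 8, 11, 13, 18}, so |A + A| = 17.
Step 2: Doubling constant K = |A + A|/|A| = 17/6 = 17/6 ≈ 2.8333.
Step 3: Plünnecke-Ruzsa gives |3A| ≤ K³·|A| = (2.8333)³ · 6 ≈ 136.4722.
Step 4: Compute 3A = A + A + A directly by enumerating all triples (a,b,c) ∈ A³; |3A| = 29.
Step 5: Check 29 ≤ 136.4722? Yes ✓.

K = 17/6, Plünnecke-Ruzsa bound K³|A| ≈ 136.4722, |3A| = 29, inequality holds.


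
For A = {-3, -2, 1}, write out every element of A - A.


A - A = {a - a' : a, a' ∈ A}.
Compute a - a' for each ordered pair (a, a'):
a = -3: -3--3=0, -3--2=-1, -3-1=-4
a = -2: -2--3=1, -2--2=0, -2-1=-3
a = 1: 1--3=4, 1--2=3, 1-1=0
Collecting distinct values (and noting 0 appears from a-a):
A - A = {-4, -3, -1, 0, 1, 3, 4}
|A - A| = 7

A - A = {-4, -3, -1, 0, 1, 3, 4}


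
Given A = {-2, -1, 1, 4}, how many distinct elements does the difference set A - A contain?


A - A = {a - a' : a, a' ∈ A}; |A| = 4.
Bounds: 2|A|-1 ≤ |A - A| ≤ |A|² - |A| + 1, i.e. 7 ≤ |A - A| ≤ 13.
Note: 0 ∈ A - A always (from a - a). The set is symmetric: if d ∈ A - A then -d ∈ A - A.
Enumerate nonzero differences d = a - a' with a > a' (then include -d):
Positive differences: {1, 2, 3, 5, 6}
Full difference set: {0} ∪ (positive diffs) ∪ (negative diffs).
|A - A| = 1 + 2·5 = 11 (matches direct enumeration: 11).

|A - A| = 11


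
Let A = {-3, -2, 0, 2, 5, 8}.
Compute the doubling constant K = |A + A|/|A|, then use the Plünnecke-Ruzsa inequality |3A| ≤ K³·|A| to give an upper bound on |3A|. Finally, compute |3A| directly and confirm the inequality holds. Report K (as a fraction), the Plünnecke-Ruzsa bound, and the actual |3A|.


|A| = 6.
Step 1: Compute A + A by enumerating all 36 pairs.
A + A = {-6, -5, -4, -3, -2, -1, 0, 2, 3, 4, 5, 6, 7, 8, 10, 13, 16}, so |A + A| = 17.
Step 2: Doubling constant K = |A + A|/|A| = 17/6 = 17/6 ≈ 2.8333.
Step 3: Plünnecke-Ruzsa gives |3A| ≤ K³·|A| = (2.8333)³ · 6 ≈ 136.4722.
Step 4: Compute 3A = A + A + A directly by enumerating all triples (a,b,c) ∈ A³; |3A| = 29.
Step 5: Check 29 ≤ 136.4722? Yes ✓.

K = 17/6, Plünnecke-Ruzsa bound K³|A| ≈ 136.4722, |3A| = 29, inequality holds.


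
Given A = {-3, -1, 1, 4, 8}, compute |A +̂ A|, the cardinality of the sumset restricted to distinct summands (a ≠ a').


Restricted sumset: A +̂ A = {a + a' : a ∈ A, a' ∈ A, a ≠ a'}.
Equivalently, take A + A and drop any sum 2a that is achievable ONLY as a + a for a ∈ A (i.e. sums representable only with equal summands).
Enumerate pairs (a, a') with a < a' (symmetric, so each unordered pair gives one sum; this covers all a ≠ a'):
  -3 + -1 = -4
  -3 + 1 = -2
  -3 + 4 = 1
  -3 + 8 = 5
  -1 + 1 = 0
  -1 + 4 = 3
  -1 + 8 = 7
  1 + 4 = 5
  1 + 8 = 9
  4 + 8 = 12
Collected distinct sums: {-4, -2, 0, 1, 3, 5, 7, 9, 12}
|A +̂ A| = 9
(Reference bound: |A +̂ A| ≥ 2|A| - 3 for |A| ≥ 2, with |A| = 5 giving ≥ 7.)

|A +̂ A| = 9


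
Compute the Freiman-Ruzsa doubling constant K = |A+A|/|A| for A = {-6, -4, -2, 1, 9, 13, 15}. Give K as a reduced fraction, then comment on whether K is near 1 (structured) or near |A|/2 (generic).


|A| = 7.
Compute A + A by enumerating all 49 pairs.
A + A = {-12, -10, -8, -6, -5, -4, -3, -1, 2, 3, 5, 7, 9, 10, 11, 13, 14, 16, 18, 22, 24, 26, 28, 30}, so |A + A| = 24.
K = |A + A| / |A| = 24/7 (already in lowest terms) ≈ 3.4286.
Reference: AP of size 7 gives K = 13/7 ≈ 1.8571; a fully generic set of size 7 gives K ≈ 4.0000.

|A| = 7, |A + A| = 24, K = 24/7.


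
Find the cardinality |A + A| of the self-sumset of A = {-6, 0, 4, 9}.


A + A = {a + a' : a, a' ∈ A}; |A| = 4.
General bounds: 2|A| - 1 ≤ |A + A| ≤ |A|(|A|+1)/2, i.e. 7 ≤ |A + A| ≤ 10.
Lower bound 2|A|-1 is attained iff A is an arithmetic progression.
Enumerate sums a + a' for a ≤ a' (symmetric, so this suffices):
a = -6: -6+-6=-12, -6+0=-6, -6+4=-2, -6+9=3
a = 0: 0+0=0, 0+4=4, 0+9=9
a = 4: 4+4=8, 4+9=13
a = 9: 9+9=18
Distinct sums: {-12, -6, -2, 0, 3, 4, 8, 9, 13, 18}
|A + A| = 10

|A + A| = 10


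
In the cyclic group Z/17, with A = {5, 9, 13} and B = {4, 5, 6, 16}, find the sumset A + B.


Work in Z/17Z: reduce every sum a + b modulo 17.
Enumerate all 12 pairs:
a = 5: 5+4=9, 5+5=10, 5+6=11, 5+16=4
a = 9: 9+4=13, 9+5=14, 9+6=15, 9+16=8
a = 13: 13+4=0, 13+5=1, 13+6=2, 13+16=12
Distinct residues collected: {0, 1, 2, 4, 8, 9, 10, 11, 12, 13, 14, 15}
|A + B| = 12 (out of 17 total residues).

A + B = {0, 1, 2, 4, 8, 9, 10, 11, 12, 13, 14, 15}


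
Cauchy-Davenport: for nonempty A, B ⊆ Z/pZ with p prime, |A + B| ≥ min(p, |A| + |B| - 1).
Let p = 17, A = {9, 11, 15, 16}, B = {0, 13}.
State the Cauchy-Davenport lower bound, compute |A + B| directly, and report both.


Cauchy-Davenport: |A + B| ≥ min(p, |A| + |B| - 1) for A, B nonempty in Z/pZ.
|A| = 4, |B| = 2, p = 17.
CD lower bound = min(17, 4 + 2 - 1) = min(17, 5) = 5.
Compute A + B mod 17 directly:
a = 9: 9+0=9, 9+13=5
a = 11: 11+0=11, 11+13=7
a = 15: 15+0=15, 15+13=11
a = 16: 16+0=16, 16+13=12
A + B = {5, 7, 9, 11, 12, 15, 16}, so |A + B| = 7.
Verify: 7 ≥ 5? Yes ✓.

CD lower bound = 5, actual |A + B| = 7.


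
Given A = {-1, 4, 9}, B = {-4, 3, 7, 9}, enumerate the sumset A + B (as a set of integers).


A + B = {a + b : a ∈ A, b ∈ B}.
Enumerate all |A|·|B| = 3·4 = 12 pairs (a, b) and collect distinct sums.
a = -1: -1+-4=-5, -1+3=2, -1+7=6, -1+9=8
a = 4: 4+-4=0, 4+3=7, 4+7=11, 4+9=13
a = 9: 9+-4=5, 9+3=12, 9+7=16, 9+9=18
Collecting distinct sums: A + B = {-5, 0, 2, 5, 6, 7, 8, 11, 12, 13, 16, 18}
|A + B| = 12

A + B = {-5, 0, 2, 5, 6, 7, 8, 11, 12, 13, 16, 18}


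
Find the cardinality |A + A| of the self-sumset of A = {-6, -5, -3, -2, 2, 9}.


A + A = {a + a' : a, a' ∈ A}; |A| = 6.
General bounds: 2|A| - 1 ≤ |A + A| ≤ |A|(|A|+1)/2, i.e. 11 ≤ |A + A| ≤ 21.
Lower bound 2|A|-1 is attained iff A is an arithmetic progression.
Enumerate sums a + a' for a ≤ a' (symmetric, so this suffices):
a = -6: -6+-6=-12, -6+-5=-11, -6+-3=-9, -6+-2=-8, -6+2=-4, -6+9=3
a = -5: -5+-5=-10, -5+-3=-8, -5+-2=-7, -5+2=-3, -5+9=4
a = -3: -3+-3=-6, -3+-2=-5, -3+2=-1, -3+9=6
a = -2: -2+-2=-4, -2+2=0, -2+9=7
a = 2: 2+2=4, 2+9=11
a = 9: 9+9=18
Distinct sums: {-12, -11, -10, -9, -8, -7, -6, -5, -4, -3, -1, 0, 3, 4, 6, 7, 11, 18}
|A + A| = 18

|A + A| = 18


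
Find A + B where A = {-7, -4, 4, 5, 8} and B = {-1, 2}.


A + B = {a + b : a ∈ A, b ∈ B}.
Enumerate all |A|·|B| = 5·2 = 10 pairs (a, b) and collect distinct sums.
a = -7: -7+-1=-8, -7+2=-5
a = -4: -4+-1=-5, -4+2=-2
a = 4: 4+-1=3, 4+2=6
a = 5: 5+-1=4, 5+2=7
a = 8: 8+-1=7, 8+2=10
Collecting distinct sums: A + B = {-8, -5, -2, 3, 4, 6, 7, 10}
|A + B| = 8

A + B = {-8, -5, -2, 3, 4, 6, 7, 10}


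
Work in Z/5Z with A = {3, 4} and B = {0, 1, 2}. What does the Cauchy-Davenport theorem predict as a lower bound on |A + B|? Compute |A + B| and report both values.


Cauchy-Davenport: |A + B| ≥ min(p, |A| + |B| - 1) for A, B nonempty in Z/pZ.
|A| = 2, |B| = 3, p = 5.
CD lower bound = min(5, 2 + 3 - 1) = min(5, 4) = 4.
Compute A + B mod 5 directly:
a = 3: 3+0=3, 3+1=4, 3+2=0
a = 4: 4+0=4, 4+1=0, 4+2=1
A + B = {0, 1, 3, 4}, so |A + B| = 4.
Verify: 4 ≥ 4? Yes ✓.

CD lower bound = 4, actual |A + B| = 4.


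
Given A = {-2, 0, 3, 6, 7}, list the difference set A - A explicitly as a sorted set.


A - A = {a - a' : a, a' ∈ A}.
Compute a - a' for each ordered pair (a, a'):
a = -2: -2--2=0, -2-0=-2, -2-3=-5, -2-6=-8, -2-7=-9
a = 0: 0--2=2, 0-0=0, 0-3=-3, 0-6=-6, 0-7=-7
a = 3: 3--2=5, 3-0=3, 3-3=0, 3-6=-3, 3-7=-4
a = 6: 6--2=8, 6-0=6, 6-3=3, 6-6=0, 6-7=-1
a = 7: 7--2=9, 7-0=7, 7-3=4, 7-6=1, 7-7=0
Collecting distinct values (and noting 0 appears from a-a):
A - A = {-9, -8, -7, -6, -5, -4, -3, -2, -1, 0, 1, 2, 3, 4, 5, 6, 7, 8, 9}
|A - A| = 19

A - A = {-9, -8, -7, -6, -5, -4, -3, -2, -1, 0, 1, 2, 3, 4, 5, 6, 7, 8, 9}


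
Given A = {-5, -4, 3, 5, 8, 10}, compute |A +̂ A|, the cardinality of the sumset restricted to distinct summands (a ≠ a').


Restricted sumset: A +̂ A = {a + a' : a ∈ A, a' ∈ A, a ≠ a'}.
Equivalently, take A + A and drop any sum 2a that is achievable ONLY as a + a for a ∈ A (i.e. sums representable only with equal summands).
Enumerate pairs (a, a') with a < a' (symmetric, so each unordered pair gives one sum; this covers all a ≠ a'):
  -5 + -4 = -9
  -5 + 3 = -2
  -5 + 5 = 0
  -5 + 8 = 3
  -5 + 10 = 5
  -4 + 3 = -1
  -4 + 5 = 1
  -4 + 8 = 4
  -4 + 10 = 6
  3 + 5 = 8
  3 + 8 = 11
  3 + 10 = 13
  5 + 8 = 13
  5 + 10 = 15
  8 + 10 = 18
Collected distinct sums: {-9, -2, -1, 0, 1, 3, 4, 5, 6, 8, 11, 13, 15, 18}
|A +̂ A| = 14
(Reference bound: |A +̂ A| ≥ 2|A| - 3 for |A| ≥ 2, with |A| = 6 giving ≥ 9.)

|A +̂ A| = 14


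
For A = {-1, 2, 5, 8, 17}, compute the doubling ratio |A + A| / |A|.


|A| = 5.
Compute A + A by enumerating all 25 pairs.
A + A = {-2, 1, 4, 7, 10, 13, 16, 19, 22, 25, 34}, so |A + A| = 11.
K = |A + A| / |A| = 11/5 (already in lowest terms) ≈ 2.2000.
Reference: AP of size 5 gives K = 9/5 ≈ 1.8000; a fully generic set of size 5 gives K ≈ 3.0000.

|A| = 5, |A + A| = 11, K = 11/5.


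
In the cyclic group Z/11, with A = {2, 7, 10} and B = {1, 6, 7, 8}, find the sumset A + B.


Work in Z/11Z: reduce every sum a + b modulo 11.
Enumerate all 12 pairs:
a = 2: 2+1=3, 2+6=8, 2+7=9, 2+8=10
a = 7: 7+1=8, 7+6=2, 7+7=3, 7+8=4
a = 10: 10+1=0, 10+6=5, 10+7=6, 10+8=7
Distinct residues collected: {0, 2, 3, 4, 5, 6, 7, 8, 9, 10}
|A + B| = 10 (out of 11 total residues).

A + B = {0, 2, 3, 4, 5, 6, 7, 8, 9, 10}


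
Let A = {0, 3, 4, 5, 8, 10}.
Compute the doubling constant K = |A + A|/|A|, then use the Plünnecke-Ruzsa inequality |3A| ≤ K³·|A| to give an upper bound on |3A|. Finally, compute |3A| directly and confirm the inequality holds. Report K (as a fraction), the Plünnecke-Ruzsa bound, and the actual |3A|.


|A| = 6.
Step 1: Compute A + A by enumerating all 36 pairs.
A + A = {0, 3, 4, 5, 6, 7, 8, 9, 10, 11, 12, 13, 14, 15, 16, 18, 20}, so |A + A| = 17.
Step 2: Doubling constant K = |A + A|/|A| = 17/6 = 17/6 ≈ 2.8333.
Step 3: Plünnecke-Ruzsa gives |3A| ≤ K³·|A| = (2.8333)³ · 6 ≈ 136.4722.
Step 4: Compute 3A = A + A + A directly by enumerating all triples (a,b,c) ∈ A³; |3A| = 27.
Step 5: Check 27 ≤ 136.4722? Yes ✓.

K = 17/6, Plünnecke-Ruzsa bound K³|A| ≈ 136.4722, |3A| = 27, inequality holds.


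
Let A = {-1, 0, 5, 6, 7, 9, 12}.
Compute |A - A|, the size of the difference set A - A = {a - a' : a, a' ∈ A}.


A - A = {a - a' : a, a' ∈ A}; |A| = 7.
Bounds: 2|A|-1 ≤ |A - A| ≤ |A|² - |A| + 1, i.e. 13 ≤ |A - A| ≤ 43.
Note: 0 ∈ A - A always (from a - a). The set is symmetric: if d ∈ A - A then -d ∈ A - A.
Enumerate nonzero differences d = a - a' with a > a' (then include -d):
Positive differences: {1, 2, 3, 4, 5, 6, 7, 8, 9, 10, 12, 13}
Full difference set: {0} ∪ (positive diffs) ∪ (negative diffs).
|A - A| = 1 + 2·12 = 25 (matches direct enumeration: 25).

|A - A| = 25


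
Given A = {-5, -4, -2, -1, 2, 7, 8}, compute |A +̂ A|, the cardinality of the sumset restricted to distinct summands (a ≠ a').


Restricted sumset: A +̂ A = {a + a' : a ∈ A, a' ∈ A, a ≠ a'}.
Equivalently, take A + A and drop any sum 2a that is achievable ONLY as a + a for a ∈ A (i.e. sums representable only with equal summands).
Enumerate pairs (a, a') with a < a' (symmetric, so each unordered pair gives one sum; this covers all a ≠ a'):
  -5 + -4 = -9
  -5 + -2 = -7
  -5 + -1 = -6
  -5 + 2 = -3
  -5 + 7 = 2
  -5 + 8 = 3
  -4 + -2 = -6
  -4 + -1 = -5
  -4 + 2 = -2
  -4 + 7 = 3
  -4 + 8 = 4
  -2 + -1 = -3
  -2 + 2 = 0
  -2 + 7 = 5
  -2 + 8 = 6
  -1 + 2 = 1
  -1 + 7 = 6
  -1 + 8 = 7
  2 + 7 = 9
  2 + 8 = 10
  7 + 8 = 15
Collected distinct sums: {-9, -7, -6, -5, -3, -2, 0, 1, 2, 3, 4, 5, 6, 7, 9, 10, 15}
|A +̂ A| = 17
(Reference bound: |A +̂ A| ≥ 2|A| - 3 for |A| ≥ 2, with |A| = 7 giving ≥ 11.)

|A +̂ A| = 17


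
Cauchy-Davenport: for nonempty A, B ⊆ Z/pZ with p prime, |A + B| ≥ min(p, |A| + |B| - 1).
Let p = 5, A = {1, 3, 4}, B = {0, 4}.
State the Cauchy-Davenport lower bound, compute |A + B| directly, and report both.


Cauchy-Davenport: |A + B| ≥ min(p, |A| + |B| - 1) for A, B nonempty in Z/pZ.
|A| = 3, |B| = 2, p = 5.
CD lower bound = min(5, 3 + 2 - 1) = min(5, 4) = 4.
Compute A + B mod 5 directly:
a = 1: 1+0=1, 1+4=0
a = 3: 3+0=3, 3+4=2
a = 4: 4+0=4, 4+4=3
A + B = {0, 1, 2, 3, 4}, so |A + B| = 5.
Verify: 5 ≥ 4? Yes ✓.

CD lower bound = 4, actual |A + B| = 5.


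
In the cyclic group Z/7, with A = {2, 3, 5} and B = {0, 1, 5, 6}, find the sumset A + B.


Work in Z/7Z: reduce every sum a + b modulo 7.
Enumerate all 12 pairs:
a = 2: 2+0=2, 2+1=3, 2+5=0, 2+6=1
a = 3: 3+0=3, 3+1=4, 3+5=1, 3+6=2
a = 5: 5+0=5, 5+1=6, 5+5=3, 5+6=4
Distinct residues collected: {0, 1, 2, 3, 4, 5, 6}
|A + B| = 7 (out of 7 total residues).

A + B = {0, 1, 2, 3, 4, 5, 6}


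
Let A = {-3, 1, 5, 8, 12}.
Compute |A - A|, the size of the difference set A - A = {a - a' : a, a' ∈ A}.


A - A = {a - a' : a, a' ∈ A}; |A| = 5.
Bounds: 2|A|-1 ≤ |A - A| ≤ |A|² - |A| + 1, i.e. 9 ≤ |A - A| ≤ 21.
Note: 0 ∈ A - A always (from a - a). The set is symmetric: if d ∈ A - A then -d ∈ A - A.
Enumerate nonzero differences d = a - a' with a > a' (then include -d):
Positive differences: {3, 4, 7, 8, 11, 15}
Full difference set: {0} ∪ (positive diffs) ∪ (negative diffs).
|A - A| = 1 + 2·6 = 13 (matches direct enumeration: 13).

|A - A| = 13


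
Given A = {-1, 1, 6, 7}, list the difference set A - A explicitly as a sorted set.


A - A = {a - a' : a, a' ∈ A}.
Compute a - a' for each ordered pair (a, a'):
a = -1: -1--1=0, -1-1=-2, -1-6=-7, -1-7=-8
a = 1: 1--1=2, 1-1=0, 1-6=-5, 1-7=-6
a = 6: 6--1=7, 6-1=5, 6-6=0, 6-7=-1
a = 7: 7--1=8, 7-1=6, 7-6=1, 7-7=0
Collecting distinct values (and noting 0 appears from a-a):
A - A = {-8, -7, -6, -5, -2, -1, 0, 1, 2, 5, 6, 7, 8}
|A - A| = 13

A - A = {-8, -7, -6, -5, -2, -1, 0, 1, 2, 5, 6, 7, 8}


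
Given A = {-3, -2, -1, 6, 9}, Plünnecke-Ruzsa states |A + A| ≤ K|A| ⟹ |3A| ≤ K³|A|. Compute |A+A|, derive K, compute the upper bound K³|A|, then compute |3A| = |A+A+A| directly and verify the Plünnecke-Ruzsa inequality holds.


|A| = 5.
Step 1: Compute A + A by enumerating all 25 pairs.
A + A = {-6, -5, -4, -3, -2, 3, 4, 5, 6, 7, 8, 12, 15, 18}, so |A + A| = 14.
Step 2: Doubling constant K = |A + A|/|A| = 14/5 = 14/5 ≈ 2.8000.
Step 3: Plünnecke-Ruzsa gives |3A| ≤ K³·|A| = (2.8000)³ · 5 ≈ 109.7600.
Step 4: Compute 3A = A + A + A directly by enumerating all triples (a,b,c) ∈ A³; |3A| = 28.
Step 5: Check 28 ≤ 109.7600? Yes ✓.

K = 14/5, Plünnecke-Ruzsa bound K³|A| ≈ 109.7600, |3A| = 28, inequality holds.


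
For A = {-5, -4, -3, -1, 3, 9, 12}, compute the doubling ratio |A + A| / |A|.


|A| = 7.
Compute A + A by enumerating all 49 pairs.
A + A = {-10, -9, -8, -7, -6, -5, -4, -2, -1, 0, 2, 4, 5, 6, 7, 8, 9, 11, 12, 15, 18, 21, 24}, so |A + A| = 23.
K = |A + A| / |A| = 23/7 (already in lowest terms) ≈ 3.2857.
Reference: AP of size 7 gives K = 13/7 ≈ 1.8571; a fully generic set of size 7 gives K ≈ 4.0000.

|A| = 7, |A + A| = 23, K = 23/7.


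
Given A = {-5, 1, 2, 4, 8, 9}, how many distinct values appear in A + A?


A + A = {a + a' : a, a' ∈ A}; |A| = 6.
General bounds: 2|A| - 1 ≤ |A + A| ≤ |A|(|A|+1)/2, i.e. 11 ≤ |A + A| ≤ 21.
Lower bound 2|A|-1 is attained iff A is an arithmetic progression.
Enumerate sums a + a' for a ≤ a' (symmetric, so this suffices):
a = -5: -5+-5=-10, -5+1=-4, -5+2=-3, -5+4=-1, -5+8=3, -5+9=4
a = 1: 1+1=2, 1+2=3, 1+4=5, 1+8=9, 1+9=10
a = 2: 2+2=4, 2+4=6, 2+8=10, 2+9=11
a = 4: 4+4=8, 4+8=12, 4+9=13
a = 8: 8+8=16, 8+9=17
a = 9: 9+9=18
Distinct sums: {-10, -4, -3, -1, 2, 3, 4, 5, 6, 8, 9, 10, 11, 12, 13, 16, 17, 18}
|A + A| = 18

|A + A| = 18


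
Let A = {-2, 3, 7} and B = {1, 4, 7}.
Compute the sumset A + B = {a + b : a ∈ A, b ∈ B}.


A + B = {a + b : a ∈ A, b ∈ B}.
Enumerate all |A|·|B| = 3·3 = 9 pairs (a, b) and collect distinct sums.
a = -2: -2+1=-1, -2+4=2, -2+7=5
a = 3: 3+1=4, 3+4=7, 3+7=10
a = 7: 7+1=8, 7+4=11, 7+7=14
Collecting distinct sums: A + B = {-1, 2, 4, 5, 7, 8, 10, 11, 14}
|A + B| = 9

A + B = {-1, 2, 4, 5, 7, 8, 10, 11, 14}


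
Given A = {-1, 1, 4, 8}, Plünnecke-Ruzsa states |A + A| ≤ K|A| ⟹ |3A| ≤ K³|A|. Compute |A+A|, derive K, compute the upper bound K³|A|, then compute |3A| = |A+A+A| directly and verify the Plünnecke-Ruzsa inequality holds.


|A| = 4.
Step 1: Compute A + A by enumerating all 16 pairs.
A + A = {-2, 0, 2, 3, 5, 7, 8, 9, 12, 16}, so |A + A| = 10.
Step 2: Doubling constant K = |A + A|/|A| = 10/4 = 10/4 ≈ 2.5000.
Step 3: Plünnecke-Ruzsa gives |3A| ≤ K³·|A| = (2.5000)³ · 4 ≈ 62.5000.
Step 4: Compute 3A = A + A + A directly by enumerating all triples (a,b,c) ∈ A³; |3A| = 19.
Step 5: Check 19 ≤ 62.5000? Yes ✓.

K = 10/4, Plünnecke-Ruzsa bound K³|A| ≈ 62.5000, |3A| = 19, inequality holds.


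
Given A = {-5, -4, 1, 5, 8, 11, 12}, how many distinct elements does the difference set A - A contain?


A - A = {a - a' : a, a' ∈ A}; |A| = 7.
Bounds: 2|A|-1 ≤ |A - A| ≤ |A|² - |A| + 1, i.e. 13 ≤ |A - A| ≤ 43.
Note: 0 ∈ A - A always (from a - a). The set is symmetric: if d ∈ A - A then -d ∈ A - A.
Enumerate nonzero differences d = a - a' with a > a' (then include -d):
Positive differences: {1, 3, 4, 5, 6, 7, 9, 10, 11, 12, 13, 15, 16, 17}
Full difference set: {0} ∪ (positive diffs) ∪ (negative diffs).
|A - A| = 1 + 2·14 = 29 (matches direct enumeration: 29).

|A - A| = 29


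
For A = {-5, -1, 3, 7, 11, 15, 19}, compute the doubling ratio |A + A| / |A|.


|A| = 7.
Compute A + A by enumerating all 49 pairs.
A + A = {-10, -6, -2, 2, 6, 10, 14, 18, 22, 26, 30, 34, 38}, so |A + A| = 13.
K = |A + A| / |A| = 13/7 (already in lowest terms) ≈ 1.8571.
Reference: AP of size 7 gives K = 13/7 ≈ 1.8571; a fully generic set of size 7 gives K ≈ 4.0000.

|A| = 7, |A + A| = 13, K = 13/7.


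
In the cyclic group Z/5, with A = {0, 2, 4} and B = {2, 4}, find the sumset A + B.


Work in Z/5Z: reduce every sum a + b modulo 5.
Enumerate all 6 pairs:
a = 0: 0+2=2, 0+4=4
a = 2: 2+2=4, 2+4=1
a = 4: 4+2=1, 4+4=3
Distinct residues collected: {1, 2, 3, 4}
|A + B| = 4 (out of 5 total residues).

A + B = {1, 2, 3, 4}


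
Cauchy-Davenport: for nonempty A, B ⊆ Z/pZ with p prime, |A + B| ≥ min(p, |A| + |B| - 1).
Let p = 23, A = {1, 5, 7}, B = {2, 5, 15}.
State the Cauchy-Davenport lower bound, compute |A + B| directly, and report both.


Cauchy-Davenport: |A + B| ≥ min(p, |A| + |B| - 1) for A, B nonempty in Z/pZ.
|A| = 3, |B| = 3, p = 23.
CD lower bound = min(23, 3 + 3 - 1) = min(23, 5) = 5.
Compute A + B mod 23 directly:
a = 1: 1+2=3, 1+5=6, 1+15=16
a = 5: 5+2=7, 5+5=10, 5+15=20
a = 7: 7+2=9, 7+5=12, 7+15=22
A + B = {3, 6, 7, 9, 10, 12, 16, 20, 22}, so |A + B| = 9.
Verify: 9 ≥ 5? Yes ✓.

CD lower bound = 5, actual |A + B| = 9.


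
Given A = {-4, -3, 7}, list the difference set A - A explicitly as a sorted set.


A - A = {a - a' : a, a' ∈ A}.
Compute a - a' for each ordered pair (a, a'):
a = -4: -4--4=0, -4--3=-1, -4-7=-11
a = -3: -3--4=1, -3--3=0, -3-7=-10
a = 7: 7--4=11, 7--3=10, 7-7=0
Collecting distinct values (and noting 0 appears from a-a):
A - A = {-11, -10, -1, 0, 1, 10, 11}
|A - A| = 7

A - A = {-11, -10, -1, 0, 1, 10, 11}


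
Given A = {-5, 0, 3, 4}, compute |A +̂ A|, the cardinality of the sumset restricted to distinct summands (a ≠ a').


Restricted sumset: A +̂ A = {a + a' : a ∈ A, a' ∈ A, a ≠ a'}.
Equivalently, take A + A and drop any sum 2a that is achievable ONLY as a + a for a ∈ A (i.e. sums representable only with equal summands).
Enumerate pairs (a, a') with a < a' (symmetric, so each unordered pair gives one sum; this covers all a ≠ a'):
  -5 + 0 = -5
  -5 + 3 = -2
  -5 + 4 = -1
  0 + 3 = 3
  0 + 4 = 4
  3 + 4 = 7
Collected distinct sums: {-5, -2, -1, 3, 4, 7}
|A +̂ A| = 6
(Reference bound: |A +̂ A| ≥ 2|A| - 3 for |A| ≥ 2, with |A| = 4 giving ≥ 5.)

|A +̂ A| = 6


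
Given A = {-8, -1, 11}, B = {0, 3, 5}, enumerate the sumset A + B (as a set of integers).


A + B = {a + b : a ∈ A, b ∈ B}.
Enumerate all |A|·|B| = 3·3 = 9 pairs (a, b) and collect distinct sums.
a = -8: -8+0=-8, -8+3=-5, -8+5=-3
a = -1: -1+0=-1, -1+3=2, -1+5=4
a = 11: 11+0=11, 11+3=14, 11+5=16
Collecting distinct sums: A + B = {-8, -5, -3, -1, 2, 4, 11, 14, 16}
|A + B| = 9

A + B = {-8, -5, -3, -1, 2, 4, 11, 14, 16}


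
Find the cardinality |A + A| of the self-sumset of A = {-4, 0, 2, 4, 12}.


A + A = {a + a' : a, a' ∈ A}; |A| = 5.
General bounds: 2|A| - 1 ≤ |A + A| ≤ |A|(|A|+1)/2, i.e. 9 ≤ |A + A| ≤ 15.
Lower bound 2|A|-1 is attained iff A is an arithmetic progression.
Enumerate sums a + a' for a ≤ a' (symmetric, so this suffices):
a = -4: -4+-4=-8, -4+0=-4, -4+2=-2, -4+4=0, -4+12=8
a = 0: 0+0=0, 0+2=2, 0+4=4, 0+12=12
a = 2: 2+2=4, 2+4=6, 2+12=14
a = 4: 4+4=8, 4+12=16
a = 12: 12+12=24
Distinct sums: {-8, -4, -2, 0, 2, 4, 6, 8, 12, 14, 16, 24}
|A + A| = 12

|A + A| = 12


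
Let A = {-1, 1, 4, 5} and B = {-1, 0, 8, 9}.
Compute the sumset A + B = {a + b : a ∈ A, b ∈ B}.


A + B = {a + b : a ∈ A, b ∈ B}.
Enumerate all |A|·|B| = 4·4 = 16 pairs (a, b) and collect distinct sums.
a = -1: -1+-1=-2, -1+0=-1, -1+8=7, -1+9=8
a = 1: 1+-1=0, 1+0=1, 1+8=9, 1+9=10
a = 4: 4+-1=3, 4+0=4, 4+8=12, 4+9=13
a = 5: 5+-1=4, 5+0=5, 5+8=13, 5+9=14
Collecting distinct sums: A + B = {-2, -1, 0, 1, 3, 4, 5, 7, 8, 9, 10, 12, 13, 14}
|A + B| = 14

A + B = {-2, -1, 0, 1, 3, 4, 5, 7, 8, 9, 10, 12, 13, 14}


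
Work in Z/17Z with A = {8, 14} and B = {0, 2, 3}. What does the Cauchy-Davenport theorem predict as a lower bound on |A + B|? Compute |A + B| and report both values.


Cauchy-Davenport: |A + B| ≥ min(p, |A| + |B| - 1) for A, B nonempty in Z/pZ.
|A| = 2, |B| = 3, p = 17.
CD lower bound = min(17, 2 + 3 - 1) = min(17, 4) = 4.
Compute A + B mod 17 directly:
a = 8: 8+0=8, 8+2=10, 8+3=11
a = 14: 14+0=14, 14+2=16, 14+3=0
A + B = {0, 8, 10, 11, 14, 16}, so |A + B| = 6.
Verify: 6 ≥ 4? Yes ✓.

CD lower bound = 4, actual |A + B| = 6.


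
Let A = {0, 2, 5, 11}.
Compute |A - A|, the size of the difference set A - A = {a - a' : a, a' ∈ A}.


A - A = {a - a' : a, a' ∈ A}; |A| = 4.
Bounds: 2|A|-1 ≤ |A - A| ≤ |A|² - |A| + 1, i.e. 7 ≤ |A - A| ≤ 13.
Note: 0 ∈ A - A always (from a - a). The set is symmetric: if d ∈ A - A then -d ∈ A - A.
Enumerate nonzero differences d = a - a' with a > a' (then include -d):
Positive differences: {2, 3, 5, 6, 9, 11}
Full difference set: {0} ∪ (positive diffs) ∪ (negative diffs).
|A - A| = 1 + 2·6 = 13 (matches direct enumeration: 13).

|A - A| = 13


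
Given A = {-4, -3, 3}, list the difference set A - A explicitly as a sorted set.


A - A = {a - a' : a, a' ∈ A}.
Compute a - a' for each ordered pair (a, a'):
a = -4: -4--4=0, -4--3=-1, -4-3=-7
a = -3: -3--4=1, -3--3=0, -3-3=-6
a = 3: 3--4=7, 3--3=6, 3-3=0
Collecting distinct values (and noting 0 appears from a-a):
A - A = {-7, -6, -1, 0, 1, 6, 7}
|A - A| = 7

A - A = {-7, -6, -1, 0, 1, 6, 7}


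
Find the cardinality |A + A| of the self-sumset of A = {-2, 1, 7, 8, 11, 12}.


A + A = {a + a' : a, a' ∈ A}; |A| = 6.
General bounds: 2|A| - 1 ≤ |A + A| ≤ |A|(|A|+1)/2, i.e. 11 ≤ |A + A| ≤ 21.
Lower bound 2|A|-1 is attained iff A is an arithmetic progression.
Enumerate sums a + a' for a ≤ a' (symmetric, so this suffices):
a = -2: -2+-2=-4, -2+1=-1, -2+7=5, -2+8=6, -2+11=9, -2+12=10
a = 1: 1+1=2, 1+7=8, 1+8=9, 1+11=12, 1+12=13
a = 7: 7+7=14, 7+8=15, 7+11=18, 7+12=19
a = 8: 8+8=16, 8+11=19, 8+12=20
a = 11: 11+11=22, 11+12=23
a = 12: 12+12=24
Distinct sums: {-4, -1, 2, 5, 6, 8, 9, 10, 12, 13, 14, 15, 16, 18, 19, 20, 22, 23, 24}
|A + A| = 19

|A + A| = 19


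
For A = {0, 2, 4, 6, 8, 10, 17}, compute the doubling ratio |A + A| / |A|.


|A| = 7.
Compute A + A by enumerating all 49 pairs.
A + A = {0, 2, 4, 6, 8, 10, 12, 14, 16, 17, 18, 19, 20, 21, 23, 25, 27, 34}, so |A + A| = 18.
K = |A + A| / |A| = 18/7 (already in lowest terms) ≈ 2.5714.
Reference: AP of size 7 gives K = 13/7 ≈ 1.8571; a fully generic set of size 7 gives K ≈ 4.0000.

|A| = 7, |A + A| = 18, K = 18/7.


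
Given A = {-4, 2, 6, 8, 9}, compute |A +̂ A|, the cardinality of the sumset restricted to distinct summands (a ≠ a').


Restricted sumset: A +̂ A = {a + a' : a ∈ A, a' ∈ A, a ≠ a'}.
Equivalently, take A + A and drop any sum 2a that is achievable ONLY as a + a for a ∈ A (i.e. sums representable only with equal summands).
Enumerate pairs (a, a') with a < a' (symmetric, so each unordered pair gives one sum; this covers all a ≠ a'):
  -4 + 2 = -2
  -4 + 6 = 2
  -4 + 8 = 4
  -4 + 9 = 5
  2 + 6 = 8
  2 + 8 = 10
  2 + 9 = 11
  6 + 8 = 14
  6 + 9 = 15
  8 + 9 = 17
Collected distinct sums: {-2, 2, 4, 5, 8, 10, 11, 14, 15, 17}
|A +̂ A| = 10
(Reference bound: |A +̂ A| ≥ 2|A| - 3 for |A| ≥ 2, with |A| = 5 giving ≥ 7.)

|A +̂ A| = 10
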